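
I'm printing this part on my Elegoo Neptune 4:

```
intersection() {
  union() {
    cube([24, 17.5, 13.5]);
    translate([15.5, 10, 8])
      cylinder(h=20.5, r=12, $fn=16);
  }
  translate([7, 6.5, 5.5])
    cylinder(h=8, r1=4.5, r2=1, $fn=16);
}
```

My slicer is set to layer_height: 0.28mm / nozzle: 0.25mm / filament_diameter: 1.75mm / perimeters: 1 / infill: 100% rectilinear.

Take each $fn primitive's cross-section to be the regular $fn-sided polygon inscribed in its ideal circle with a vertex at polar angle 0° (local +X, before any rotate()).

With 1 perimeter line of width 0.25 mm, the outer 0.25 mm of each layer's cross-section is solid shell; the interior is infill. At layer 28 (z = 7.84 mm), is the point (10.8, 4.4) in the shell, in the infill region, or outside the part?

outside

At z = 7.84 mm: the cube is present — its section is the full 24×17.5 rectangle; the cylinder at (15.5, 10) is absent (z outside [8, 28.5]); Taking the union: only the 24×17.5 cube is present, so the union is just that shape — 1 connected region; the cone at (7, 6.5): at t=0.292 of its height the radius interpolates to r₁+(r₂−r₁)t = 3.476, giving a regular 16-gon of that circumradius; Keeping only the common overlap: the cone at (7, 6.5) lies inside the result so far, so the common part is the cone at (7, 6.5) itself — 1 connected region. Overall, the cross-section is a single solid region. The nearest boundary edge runs (10.21, 5.17)→(9.46, 4.04); distance from the point to it = 0.92 mm. The point is not inside any of the regions above, so it lies outside the cross-section (0.92 mm from the nearest boundary).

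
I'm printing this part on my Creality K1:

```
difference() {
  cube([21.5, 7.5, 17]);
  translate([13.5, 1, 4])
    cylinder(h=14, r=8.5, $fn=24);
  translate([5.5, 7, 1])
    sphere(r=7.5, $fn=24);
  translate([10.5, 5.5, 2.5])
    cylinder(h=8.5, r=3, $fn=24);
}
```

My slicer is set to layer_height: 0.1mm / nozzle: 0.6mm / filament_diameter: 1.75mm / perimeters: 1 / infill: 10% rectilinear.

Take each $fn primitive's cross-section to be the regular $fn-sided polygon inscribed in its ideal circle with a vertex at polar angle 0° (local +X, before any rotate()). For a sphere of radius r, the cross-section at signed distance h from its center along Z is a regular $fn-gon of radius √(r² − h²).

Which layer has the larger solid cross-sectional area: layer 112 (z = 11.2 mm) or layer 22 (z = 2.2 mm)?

layer 22 (z = 2.2 mm)

Layer 112 (z = 11.2): the 21.5×7.5 cube contributes its full rectangle (area 161.25 mm²); the r=8.5 cylinder at (13.5, 1) gives a regular 24-gon of circumradius 8.5 (constant along its height) (area = (24/2)·8.500²·sin(360°/24) = 224.40 mm²); the sphere at (5.5, 7) is absent (|z−center|=10.200 > r=7.5); the cylinder at (10.5, 5.5) is not intersected at this z (z outside [2.5, 11]); Taking the first minus the rest: starting from the 21.5×7.5 cube (161.25 mm²), the r=8.5 cylinder at (13.5, 1) partially overlaps it — only the 113.40 mm² overlap (of its 224.40 mm²) is removed, clipping the outline — area = 47.85 mm². So its area = 47.85 mm². Layer 22 (z = 2.2): the cube is present — its section is the full 21.5×7.5 rectangle (area 161.25 mm²); the cylinder at (13.5, 1) is absent (z outside [4, 18]); the sphere at (5.5, 7): section is a regular 24-gon, circumradius = √(r²−h²) = √(7.5²−1.2²) = 7.403 (area = (24/2)·7.403²·sin(360°/24) = 170.23 mm²); the cylinder at (10.5, 5.5) is not intersected at this z (z outside [2.5, 11]); Taking the first minus the rest: starting from the 21.5×7.5 cube (161.25 mm²), the r=7.5 sphere at (5.5, 7) partially overlaps it — only the 84.20 mm² overlap (of its 170.23 mm²) is removed, clipping the outline — area = 77.05 mm². So its area = 77.05 mm². Layer 22 is larger (77.05 vs 47.85 mm²).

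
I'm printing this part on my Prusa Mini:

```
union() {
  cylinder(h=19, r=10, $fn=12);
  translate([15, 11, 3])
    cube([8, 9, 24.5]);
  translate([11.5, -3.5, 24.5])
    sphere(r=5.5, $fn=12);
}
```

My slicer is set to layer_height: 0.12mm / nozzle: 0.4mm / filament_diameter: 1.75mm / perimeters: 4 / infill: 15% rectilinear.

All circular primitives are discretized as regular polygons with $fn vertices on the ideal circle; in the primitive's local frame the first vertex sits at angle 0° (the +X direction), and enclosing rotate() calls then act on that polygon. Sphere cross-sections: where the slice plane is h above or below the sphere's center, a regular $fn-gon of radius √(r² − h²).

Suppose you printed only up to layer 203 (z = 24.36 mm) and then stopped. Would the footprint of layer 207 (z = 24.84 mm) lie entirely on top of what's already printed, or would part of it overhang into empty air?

entirely on top

Compare the two slices. At z = 24.36: the cylinder does not reach this height (z outside [0, 19]); the cube at (15, 11) (footprint 8×9) is included at this height (area 72.00 mm²); the r=5.5 sphere at (11.5, -3.5) contributes a regular 12-gon of circumradius √(5.5²−0.14²) = 5.498 (area = (12/2)·5.498²·sin(360°/12) = 90.69 mm²); Taking the union: the 2 present regions are separate (no shared area or edge), so areas and boundary lengths simply add and each stays a separate island — area = 162.69 mm². At z = 24.84: the cylinder is absent (z outside [0, 19]); the cube at (15, 11) is present — its section is the full 8×9 rectangle (area 72.00 mm²); the r=5.5 sphere at (11.5, -3.5) slices to a regular 12-gon of circumradius 5.489 (√(r²−h²) with h=0.34 from center) (area = (12/2)·5.489²·sin(360°/12) = 90.40 mm²); Taking the union: the 2 present regions are separate (no shared area or edge), so areas and boundary lengths simply add and each stays a separate island — area = 162.40 mm². Checking containment: the cross-section at z = 24.84 is a subset of the cross-section at z = 24.36.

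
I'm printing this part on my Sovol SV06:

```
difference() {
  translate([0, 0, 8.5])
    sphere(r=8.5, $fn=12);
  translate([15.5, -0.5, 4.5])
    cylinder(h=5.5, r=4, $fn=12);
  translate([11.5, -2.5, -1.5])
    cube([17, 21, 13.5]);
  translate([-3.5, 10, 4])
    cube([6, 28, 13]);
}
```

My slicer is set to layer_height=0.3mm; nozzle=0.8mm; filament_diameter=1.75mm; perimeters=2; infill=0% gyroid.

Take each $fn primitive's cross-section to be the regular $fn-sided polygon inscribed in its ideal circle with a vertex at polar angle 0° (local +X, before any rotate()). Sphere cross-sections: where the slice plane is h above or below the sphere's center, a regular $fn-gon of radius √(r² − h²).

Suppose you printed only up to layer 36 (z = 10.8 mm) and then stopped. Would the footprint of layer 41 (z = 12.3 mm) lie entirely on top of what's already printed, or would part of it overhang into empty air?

Compare the two slices. At z = 10.8: the sphere: section is a regular 12-gon, circumradius = √(r²−h²) = √(8.5²−2.3²) = 8.183 (area = (12/2)·8.183²·sin(360°/12) = 200.88 mm²); the cylinder at (15.5, -0.5) is absent (z outside [4.5, 10]); the 17×21 cube at (11.5, -2.5) contributes its full rectangle (area 357.00 mm²); the 6×28 cube at (-3.5, 10) contributes its full rectangle (area 168.00 mm²); Subtracting the remaining from the first: starting from the r=8.5 sphere (200.88 mm²), the 17×21 cube at (11.5, -2.5) misses the remaining region (no effect); the 6×28 cube at (-3.5, 10) misses the remaining region (no effect) — area = 200.88 mm². At z = 12.3: the r=8.5 sphere contributes a regular 12-gon of circumradius √(8.5²−3.8²) = 7.603 (area = (12/2)·7.603²·sin(360°/12) = 173.43 mm²); the cylinder at (15.5, -0.5) is not intersected at this z (z outside [4.5, 10]); the cube at (11.5, -2.5) does not reach this height (z outside [-1.5, 12]); the 6×28 cube at (-3.5, 10) contributes its full rectangle (area 168.00 mm²); After the difference (first − rest): starting from the r=8.5 sphere (173.43 mm²), the 6×28 cube at (-3.5, 10) misses the remaining region (no effect) — area = 173.43 mm². Checking containment: the cross-section at z = 12.3 is a subset of the cross-section at z = 10.8.

entirely on top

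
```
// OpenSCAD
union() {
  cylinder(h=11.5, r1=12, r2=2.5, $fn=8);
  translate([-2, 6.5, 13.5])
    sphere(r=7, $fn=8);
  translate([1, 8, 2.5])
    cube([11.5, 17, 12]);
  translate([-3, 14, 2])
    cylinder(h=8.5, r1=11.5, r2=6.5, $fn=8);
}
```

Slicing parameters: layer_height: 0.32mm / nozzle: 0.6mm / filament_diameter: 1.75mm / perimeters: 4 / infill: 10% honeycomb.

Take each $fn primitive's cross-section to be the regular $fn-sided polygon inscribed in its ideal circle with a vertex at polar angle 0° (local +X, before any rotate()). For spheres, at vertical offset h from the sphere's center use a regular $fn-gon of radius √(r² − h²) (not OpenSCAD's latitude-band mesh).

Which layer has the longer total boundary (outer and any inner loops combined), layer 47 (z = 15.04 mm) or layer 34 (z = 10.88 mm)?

Layer 47 (z = 15.04): the cone does not reach this height (z outside [0, 11.5]); the sphere at (-2, 6.5): section is a regular 8-gon, circumradius = √(r²−h²) = √(7²−1.54²) = 6.828 (perimeter = 2·8·6.828·sin(180°/8) = 41.81 mm); the cube at (1, 8) is absent (z outside [2.5, 14.5]); the cone at (-3, 14) is not intersected at this z (z outside [2, 10.5]); Combining (union): only the r=7 sphere at (-2, 6.5) is present, so the union is just that shape — boundary = 41.81 mm. So its perimeter = 41.81 mm. Layer 34 (z = 10.88): the cone contributes a regular 8-gon of circumradius 3.012 (interpolated between r1=12 and r2=2.5 at t=0.946) (perimeter = 2·8·3.012·sin(180°/8) = 18.44 mm); the r=7 sphere at (-2, 6.5) contributes a regular 8-gon of circumradius √(7²−2.62²) = 6.491 (perimeter = 2·8·6.491·sin(180°/8) = 39.75 mm); the cube at (1, 8) (footprint 11.5×17) is included at this height (perimeter 57.00 mm); the cone at (-3, 14) does not reach this height (z outside [2, 10.5]); Taking the union: the regions partially overlap (shared area 15.58 mm²), so the edge portions inside another operand are dropped and the merged outline is re-measured after clipping — boundary = 91.05 mm. So its perimeter = 91.05 mm. Layer 34 is larger (91.05 vs 41.81 mm).

layer 34 (z = 10.88 mm)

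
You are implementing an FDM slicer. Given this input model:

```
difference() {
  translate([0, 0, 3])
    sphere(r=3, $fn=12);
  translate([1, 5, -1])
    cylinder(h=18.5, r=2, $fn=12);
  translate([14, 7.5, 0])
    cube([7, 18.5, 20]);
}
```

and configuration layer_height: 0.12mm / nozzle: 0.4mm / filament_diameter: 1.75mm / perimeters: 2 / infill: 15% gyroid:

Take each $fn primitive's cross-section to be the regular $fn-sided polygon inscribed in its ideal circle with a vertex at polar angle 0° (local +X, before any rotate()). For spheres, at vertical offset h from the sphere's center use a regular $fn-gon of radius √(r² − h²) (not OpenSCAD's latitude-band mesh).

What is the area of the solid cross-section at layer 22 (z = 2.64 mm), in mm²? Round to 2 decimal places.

At z = 2.64 mm: the r=3 sphere contributes a regular 12-gon of circumradius √(3²−0.36²) = 2.978 (area = (12/2)·2.978²·sin(360°/12) = 26.61 mm²); the r=2 cylinder at (1, 5) contributes a regular 12-gon of circumradius 2 (area = (12/2)·2.000²·sin(360°/12) = 12.00 mm²); the 7×18.5 cube at (14, 7.5) contributes its full rectangle (area 129.50 mm²); Taking the first minus the rest: starting from the r=3 sphere (26.61 mm²), the r=2 cylinder at (1, 5) misses the remaining region (no effect); the 7×18.5 cube at (14, 7.5) misses the remaining region (no effect) — area = 26.61 mm². Overall, the cross-section is a single solid region. Net area = 26.61 mm².

26.61 mm²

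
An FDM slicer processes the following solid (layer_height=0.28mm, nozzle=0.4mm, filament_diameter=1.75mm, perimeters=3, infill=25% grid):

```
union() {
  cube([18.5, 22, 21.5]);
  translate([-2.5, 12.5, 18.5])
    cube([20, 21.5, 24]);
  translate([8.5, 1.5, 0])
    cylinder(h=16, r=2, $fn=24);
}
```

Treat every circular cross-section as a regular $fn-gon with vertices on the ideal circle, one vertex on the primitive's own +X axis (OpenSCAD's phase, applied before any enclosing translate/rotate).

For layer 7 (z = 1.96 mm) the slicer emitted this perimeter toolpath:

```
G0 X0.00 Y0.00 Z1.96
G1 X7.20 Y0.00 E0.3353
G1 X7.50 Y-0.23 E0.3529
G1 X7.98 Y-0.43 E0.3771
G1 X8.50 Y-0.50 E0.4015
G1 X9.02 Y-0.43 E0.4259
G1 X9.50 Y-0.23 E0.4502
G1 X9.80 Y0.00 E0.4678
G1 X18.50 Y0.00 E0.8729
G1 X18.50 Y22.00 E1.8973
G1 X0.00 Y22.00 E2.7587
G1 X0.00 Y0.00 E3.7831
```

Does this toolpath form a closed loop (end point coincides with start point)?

yes

Start point (G0): (0.00, 0.00). End point (last G1): the path returns to the start — closed.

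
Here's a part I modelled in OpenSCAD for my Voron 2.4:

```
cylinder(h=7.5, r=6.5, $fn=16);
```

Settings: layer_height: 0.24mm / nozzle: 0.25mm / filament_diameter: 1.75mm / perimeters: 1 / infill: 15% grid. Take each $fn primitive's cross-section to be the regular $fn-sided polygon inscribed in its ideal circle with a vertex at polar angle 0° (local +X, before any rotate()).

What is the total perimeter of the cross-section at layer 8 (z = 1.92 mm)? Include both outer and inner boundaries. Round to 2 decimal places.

40.58 mm

At z = 1.92 mm: the r=6.5 cylinder gives a regular 16-gon of circumradius 6.5 (constant along its height) (perimeter = 2·16·6.500·sin(180°/16) = 40.58 mm). Overall, the cross-section is a single solid region. Total boundary length (outer) = 40.58 mm.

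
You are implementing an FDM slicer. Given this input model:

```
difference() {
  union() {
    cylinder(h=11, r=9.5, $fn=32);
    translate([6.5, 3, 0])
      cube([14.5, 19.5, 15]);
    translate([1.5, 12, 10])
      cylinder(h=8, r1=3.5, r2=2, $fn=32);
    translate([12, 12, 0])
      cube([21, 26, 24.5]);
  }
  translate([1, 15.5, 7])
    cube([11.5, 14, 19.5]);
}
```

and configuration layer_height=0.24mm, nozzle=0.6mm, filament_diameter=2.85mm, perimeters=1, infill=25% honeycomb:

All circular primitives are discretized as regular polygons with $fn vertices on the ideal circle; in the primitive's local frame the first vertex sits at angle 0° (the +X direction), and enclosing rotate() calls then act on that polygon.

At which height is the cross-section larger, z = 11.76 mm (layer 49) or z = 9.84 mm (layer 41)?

layer 41 (z = 9.84 mm)

Layer 49 (z = 11.76): the cylinder is not intersected at this z (z outside [0, 11]); the cube at (6.5, 3) (footprint 14.5×19.5) is included at this height (area 282.75 mm²); the cone at (1.5, 12) (r1=3.5→r2=2) has section circumradius 3.170 here — a regular 32-gon (area = (32/2)·3.170²·sin(360°/32) = 31.37 mm²); the 21×26 cube at (12, 12) contributes its full rectangle (area 546.00 mm²); Taking the union: the regions partially overlap — summed areas 860.12 mm² minus the doubly-counted overlap 94.50 mm² gives 765.62 mm² — area = 765.62 mm²; the cube at (1, 15.5) is present — its section is the full 11.5×14 rectangle (area 161.00 mm²); After the difference (first − rest): starting from that combined region (765.62 mm²), the 11.5×14 cube at (1, 15.5) partially overlaps it — only the 45.50 mm² overlap (of its 161.00 mm²) is removed, clipping the outline — area = 720.12 mm². So its area = 720.12 mm². Layer 41 (z = 9.84): the r=9.5 cylinder contributes a regular 32-gon of circumradius 9.5 (area = (32/2)·9.500²·sin(360°/32) = 281.71 mm²); the 14.5×19.5 cube at (6.5, 3) contributes its full rectangle (area 282.75 mm²); the cone at (1.5, 12) is absent (z outside [10, 18]); the 21×26 cube at (12, 12) contributes its full rectangle (area 546.00 mm²); Taking the union: the regions partially overlap — summed areas 1110.46 mm² minus the doubly-counted overlap 100.21 mm² gives 1010.25 mm² — area = 1010.25 mm²; the 11.5×14 cube at (1, 15.5) contributes its full rectangle (area 161.00 mm²); Subtracting the remaining from the first: starting from the result so far (1010.25 mm²), the 11.5×14 cube at (1, 15.5) partially overlaps it — only the 45.50 mm² overlap (of its 161.00 mm²) is removed, clipping the outline — area = 964.75 mm². So its area = 964.75 mm². Layer 41 is larger (964.75 vs 720.12 mm²).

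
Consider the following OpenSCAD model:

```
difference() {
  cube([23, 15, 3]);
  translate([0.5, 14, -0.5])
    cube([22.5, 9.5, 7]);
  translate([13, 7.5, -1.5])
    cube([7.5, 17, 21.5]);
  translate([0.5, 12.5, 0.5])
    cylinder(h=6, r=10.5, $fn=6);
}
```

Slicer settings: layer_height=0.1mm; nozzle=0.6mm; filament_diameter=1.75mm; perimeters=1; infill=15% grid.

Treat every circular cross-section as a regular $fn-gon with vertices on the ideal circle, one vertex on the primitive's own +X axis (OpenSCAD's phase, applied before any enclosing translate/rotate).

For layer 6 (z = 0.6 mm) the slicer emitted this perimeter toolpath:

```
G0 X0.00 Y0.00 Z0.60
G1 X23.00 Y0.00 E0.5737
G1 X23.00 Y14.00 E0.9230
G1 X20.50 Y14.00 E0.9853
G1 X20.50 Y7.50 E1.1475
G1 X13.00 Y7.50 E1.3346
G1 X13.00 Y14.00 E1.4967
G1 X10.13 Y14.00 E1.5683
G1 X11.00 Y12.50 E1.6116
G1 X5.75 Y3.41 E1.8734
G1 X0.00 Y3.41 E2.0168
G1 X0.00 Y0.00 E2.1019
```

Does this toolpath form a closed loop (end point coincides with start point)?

Start point (G0): (0.00, 0.00). End point (last G1): the path returns to the start — closed.

yes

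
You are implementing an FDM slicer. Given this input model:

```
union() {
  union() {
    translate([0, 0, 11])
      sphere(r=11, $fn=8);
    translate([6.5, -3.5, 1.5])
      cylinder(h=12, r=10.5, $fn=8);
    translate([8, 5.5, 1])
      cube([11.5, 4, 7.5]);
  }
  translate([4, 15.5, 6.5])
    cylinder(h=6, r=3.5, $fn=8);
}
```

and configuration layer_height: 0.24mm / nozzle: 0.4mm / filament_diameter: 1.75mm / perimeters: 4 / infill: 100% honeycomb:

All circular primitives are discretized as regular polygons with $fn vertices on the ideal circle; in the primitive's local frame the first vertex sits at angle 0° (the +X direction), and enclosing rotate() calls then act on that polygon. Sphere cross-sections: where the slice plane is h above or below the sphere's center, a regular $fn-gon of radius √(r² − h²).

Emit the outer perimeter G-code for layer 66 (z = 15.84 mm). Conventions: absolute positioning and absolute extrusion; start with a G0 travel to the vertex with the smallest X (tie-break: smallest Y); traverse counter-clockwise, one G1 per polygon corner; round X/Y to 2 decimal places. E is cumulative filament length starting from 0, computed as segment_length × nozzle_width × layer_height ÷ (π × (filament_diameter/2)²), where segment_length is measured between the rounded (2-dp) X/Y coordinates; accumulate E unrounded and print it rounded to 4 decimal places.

G0 X-9.88 Y0.00 Z15.84
G1 X-6.98 Y-6.98 E0.3017
G1 X0.00 Y-9.88 E0.6033
G1 X6.98 Y-6.98 E0.9050
G1 X9.88 Y0.00 E1.2067
G1 X6.98 Y6.98 E1.5084
G1 X0.00 Y9.88 E1.8100
G1 X-6.98 Y6.98 E2.1117
G1 X-9.88 Y0.00 E2.4134

At z = 15.84 mm: the r=11 sphere slices to a regular 8-gon of circumradius 9.878 (√(r²−h²) with h=4.84 from center); the cylinder at (6.5, -3.5) does not reach this height (z outside [1.5, 13.5]); the cube at (8, 5.5) does not reach this height (z outside [1, 8.5]); Combining (union): only the r=11 sphere is present, so the union is just that shape — 1 connected region; the cylinder at (4, 15.5) is absent (z outside [6.5, 12.5]); Combining (union): only the result so far is present, so the union is just that shape — 1 connected region. The outline is a single polygon with 8 vertices. Extrusion per mm of travel: 0.4 × 0.24 / (π × 0.875²) = 0.039912. Accumulating E over each segment gives final E = 2.4134.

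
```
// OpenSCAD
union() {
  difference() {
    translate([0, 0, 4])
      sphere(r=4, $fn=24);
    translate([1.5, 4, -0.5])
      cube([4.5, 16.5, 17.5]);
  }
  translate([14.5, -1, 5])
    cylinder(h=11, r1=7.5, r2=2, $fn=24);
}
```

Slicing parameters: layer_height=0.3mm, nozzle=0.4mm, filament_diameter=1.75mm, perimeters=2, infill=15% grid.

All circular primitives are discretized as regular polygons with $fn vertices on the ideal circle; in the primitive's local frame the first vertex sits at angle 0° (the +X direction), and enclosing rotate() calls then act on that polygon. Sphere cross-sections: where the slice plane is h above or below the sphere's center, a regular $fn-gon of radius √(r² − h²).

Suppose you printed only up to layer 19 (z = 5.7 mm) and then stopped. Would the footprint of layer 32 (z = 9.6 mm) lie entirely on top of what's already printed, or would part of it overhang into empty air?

Compare the two slices. At z = 5.7: the sphere: section is a regular 24-gon, circumradius = √(r²−h²) = √(4²−1.7²) = 3.621 (area = (24/2)·3.621²·sin(360°/24) = 40.72 mm²); the cube at (1.5, 4) is present — its section is the full 4.5×16.5 rectangle (area 74.25 mm²); After the difference (first − rest): starting from the r=4 sphere (40.72 mm²), the 4.5×16.5 cube at (1.5, 4) misses the remaining region (no effect) — area = 40.72 mm²; the cone at (14.5, -1): at t=0.064 of its height the radius interpolates to r₁+(r₂−r₁)t = 7.150, giving a regular 24-gon of that circumradius (area = (24/2)·7.150²·sin(360°/24) = 158.78 mm²); Combining (union): the 2 present regions are separate (no shared area or edge), so areas and boundary lengths simply add and each stays a separate island — area = 199.50 mm². At z = 9.6: the sphere is not intersected at this z (|z−center|=5.600 > r=4); the cube at (1.5, 4) (footprint 4.5×16.5) is included at this height (area 74.25 mm²); Subtracting the remaining from the first: the first operand is absent here, so nothing remains; the cone at (14.5, -1) (r1=7.5→r2=2) has section circumradius 5.200 here — a regular 24-gon (area = (24/2)·5.200²·sin(360°/24) = 83.98 mm²); Taking the union: only the cone at (14.5, -1) is present, so the union is just that shape — area = 83.98 mm². Checking containment: the cross-section at z = 9.6 is a subset of the cross-section at z = 5.7.

entirely on top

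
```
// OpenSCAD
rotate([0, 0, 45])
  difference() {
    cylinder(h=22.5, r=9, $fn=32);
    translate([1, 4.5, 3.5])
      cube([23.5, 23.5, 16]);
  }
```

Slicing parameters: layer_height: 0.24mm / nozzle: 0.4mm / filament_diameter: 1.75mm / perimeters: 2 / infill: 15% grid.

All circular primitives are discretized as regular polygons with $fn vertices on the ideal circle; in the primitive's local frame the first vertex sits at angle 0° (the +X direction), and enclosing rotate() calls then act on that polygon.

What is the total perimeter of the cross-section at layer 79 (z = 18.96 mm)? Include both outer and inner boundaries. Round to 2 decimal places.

At z = 18.96 mm: the r=9 cylinder contributes a regular 32-gon of circumradius 9 (perimeter = 2·32·9.000·sin(180°/32) = 56.46 mm); the cube at (1, 4.5) is present — its section is the full 23.5×23.5 rectangle (perimeter 94.00 mm); After the difference (first − rest): starting from the r=9 cylinder, the 23.5×23.5 cube at (1, 4.5) partially overlaps it — only the 20.16 mm² overlap (of its 552.25 mm²) is removed, clipping the outline — boundary = 59.23 mm; (whole slice rotated 45° about Z — lengths, areas and connectivity unchanged). Overall, the cross-section is a single solid region. Total boundary length (outer) = 59.23 mm.

59.23 mm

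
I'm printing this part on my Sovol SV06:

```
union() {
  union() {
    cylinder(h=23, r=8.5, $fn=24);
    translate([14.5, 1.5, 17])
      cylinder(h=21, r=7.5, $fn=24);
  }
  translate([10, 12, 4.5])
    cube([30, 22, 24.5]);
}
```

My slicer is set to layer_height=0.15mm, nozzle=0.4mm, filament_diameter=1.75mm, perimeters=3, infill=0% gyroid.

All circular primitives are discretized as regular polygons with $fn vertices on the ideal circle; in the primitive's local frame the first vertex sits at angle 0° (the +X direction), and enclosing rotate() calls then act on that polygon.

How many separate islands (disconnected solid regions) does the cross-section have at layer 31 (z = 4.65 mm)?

2

At z = 4.65 mm: the r=8.5 cylinder contributes a regular 24-gon of circumradius 8.5; the cylinder at (14.5, 1.5) does not reach this height (z outside [17, 38]); Combining (union): only the r=8.5 cylinder is present, so the union is just that shape — 1 connected region; the 30×22 cube at (10, 12) contributes its full rectangle; Merging all regions: the 2 present regions are separate (no shared area or edge), so areas and boundary lengths simply add and each stays a separate island — 2 connected regions. Overall, the cross-section has 2 separate islands. Island count = 2.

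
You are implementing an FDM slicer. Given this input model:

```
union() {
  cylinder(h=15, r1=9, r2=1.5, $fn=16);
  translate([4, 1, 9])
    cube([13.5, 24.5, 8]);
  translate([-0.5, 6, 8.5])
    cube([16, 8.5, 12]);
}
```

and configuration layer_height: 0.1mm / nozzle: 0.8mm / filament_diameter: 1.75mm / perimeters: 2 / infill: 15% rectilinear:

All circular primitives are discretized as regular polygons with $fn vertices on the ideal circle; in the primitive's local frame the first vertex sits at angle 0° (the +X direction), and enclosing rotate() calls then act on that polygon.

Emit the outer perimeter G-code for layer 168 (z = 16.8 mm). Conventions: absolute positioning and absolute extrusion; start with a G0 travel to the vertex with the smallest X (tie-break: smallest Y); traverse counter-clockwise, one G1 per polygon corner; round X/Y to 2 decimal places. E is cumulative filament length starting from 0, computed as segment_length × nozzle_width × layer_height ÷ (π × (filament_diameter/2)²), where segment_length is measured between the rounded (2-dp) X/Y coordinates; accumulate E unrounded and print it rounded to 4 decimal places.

At z = 16.8 mm: the cone is not intersected at this z (z outside [0, 15]); the cube at (4, 1) is present — its section is the full 13.5×24.5 rectangle; the 16×8.5 cube at (-0.5, 6) contributes its full rectangle; Taking the union: the regions partially overlap (shared area 97.75 mm²), so overlapping operands fuse into one piece — 1 connected region. The outline is a single polygon with 8 vertices. Extrusion per mm of travel: 0.8 × 0.1 / (π × 0.875²) = 0.033260. Accumulating E over each segment gives final E = 2.8271.

G0 X-0.50 Y6.00 Z16.80
G1 X4.00 Y6.00 E0.1497
G1 X4.00 Y1.00 E0.3160
G1 X17.50 Y1.00 E0.7650
G1 X17.50 Y25.50 E1.5799
G1 X4.00 Y25.50 E2.0289
G1 X4.00 Y14.50 E2.3947
G1 X-0.50 Y14.50 E2.5444
G1 X-0.50 Y6.00 E2.8271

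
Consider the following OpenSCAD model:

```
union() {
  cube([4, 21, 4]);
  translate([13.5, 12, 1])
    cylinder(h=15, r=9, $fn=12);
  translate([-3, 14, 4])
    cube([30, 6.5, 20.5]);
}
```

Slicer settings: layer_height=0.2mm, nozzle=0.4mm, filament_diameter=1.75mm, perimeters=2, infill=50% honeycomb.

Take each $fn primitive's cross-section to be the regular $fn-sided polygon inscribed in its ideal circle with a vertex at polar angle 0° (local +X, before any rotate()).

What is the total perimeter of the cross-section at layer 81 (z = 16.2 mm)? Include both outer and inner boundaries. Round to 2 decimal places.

73.00 mm

At z = 16.2 mm: the cube is not intersected at this z (z outside [0, 4]); the cylinder at (13.5, 12) does not reach this height (z outside [1, 16]); the cube at (-3, 14) is present — its section is the full 30×6.5 rectangle (perimeter 73.00 mm); Combining (union): only the 30×6.5 cube at (-3, 14) is present, so the union is just that shape — boundary = 73.00 mm. Overall, the cross-section is a single solid region. Total boundary length (outer) = 73.00 mm.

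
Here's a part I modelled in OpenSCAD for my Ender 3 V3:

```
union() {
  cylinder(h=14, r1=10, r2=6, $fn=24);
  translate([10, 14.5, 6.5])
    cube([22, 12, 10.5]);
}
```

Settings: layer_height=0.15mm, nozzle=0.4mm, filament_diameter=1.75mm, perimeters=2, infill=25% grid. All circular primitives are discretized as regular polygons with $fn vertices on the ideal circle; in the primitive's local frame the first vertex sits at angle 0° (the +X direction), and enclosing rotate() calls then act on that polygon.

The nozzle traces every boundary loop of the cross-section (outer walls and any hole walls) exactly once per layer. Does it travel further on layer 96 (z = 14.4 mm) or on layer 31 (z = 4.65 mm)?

layer 96 (z = 14.4 mm)

Layer 96 (z = 14.4): the cone is absent (z outside [0, 14]); the 22×12 cube at (10, 14.5) contributes its full rectangle (perimeter 68.00 mm); Combining (union): only the 22×12 cube at (10, 14.5) is present, so the union is just that shape — boundary = 68.00 mm. So its perimeter = 68.00 mm. Layer 31 (z = 4.65): the cone (r1=10→r2=6) has section circumradius 8.671 here — a regular 24-gon (perimeter = 2·24·8.671·sin(180°/24) = 54.33 mm); the cube at (10, 14.5) does not reach this height (z outside [6.5, 17]); Merging all regions: only the cone is present, so the union is just that shape — boundary = 54.33 mm. So its perimeter = 54.33 mm. Layer 96 is larger (68.00 vs 54.33 mm).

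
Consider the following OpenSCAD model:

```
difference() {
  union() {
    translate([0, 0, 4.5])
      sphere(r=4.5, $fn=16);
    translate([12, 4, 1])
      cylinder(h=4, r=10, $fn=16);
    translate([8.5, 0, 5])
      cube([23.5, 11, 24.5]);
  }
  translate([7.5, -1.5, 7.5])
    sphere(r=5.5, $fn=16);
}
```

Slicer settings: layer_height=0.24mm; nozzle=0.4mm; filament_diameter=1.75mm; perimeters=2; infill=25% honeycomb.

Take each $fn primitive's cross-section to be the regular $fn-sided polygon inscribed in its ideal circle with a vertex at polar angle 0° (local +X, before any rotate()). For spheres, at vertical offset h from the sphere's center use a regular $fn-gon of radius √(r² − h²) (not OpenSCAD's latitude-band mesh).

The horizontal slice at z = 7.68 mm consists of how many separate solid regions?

At z = 7.68 mm: the r=4.5 sphere slices to a regular 16-gon of circumradius 3.184 (√(r²−h²) with h=3.18 from center); the cylinder at (12, 4) does not reach this height (z outside [1, 5]); the cube at (8.5, 0) is present — its section is the full 23.5×11 rectangle; Combining (union): the 2 present regions are separate (no shared area or edge), so areas and boundary lengths simply add and each stays a separate island — 2 connected regions; the r=5.5 sphere at (7.5, -1.5) contributes a regular 16-gon of circumradius √(5.5²−0.18²) = 5.497; Subtracting the remaining from the first: starting from that combined region, the r=5.5 sphere at (7.5, -1.5) partially overlaps it — only the 13.53 mm² overlap (of its 92.51 mm²) is removed, clipping the outline — 2 connected regions. The result has 2 disconnected regions.

2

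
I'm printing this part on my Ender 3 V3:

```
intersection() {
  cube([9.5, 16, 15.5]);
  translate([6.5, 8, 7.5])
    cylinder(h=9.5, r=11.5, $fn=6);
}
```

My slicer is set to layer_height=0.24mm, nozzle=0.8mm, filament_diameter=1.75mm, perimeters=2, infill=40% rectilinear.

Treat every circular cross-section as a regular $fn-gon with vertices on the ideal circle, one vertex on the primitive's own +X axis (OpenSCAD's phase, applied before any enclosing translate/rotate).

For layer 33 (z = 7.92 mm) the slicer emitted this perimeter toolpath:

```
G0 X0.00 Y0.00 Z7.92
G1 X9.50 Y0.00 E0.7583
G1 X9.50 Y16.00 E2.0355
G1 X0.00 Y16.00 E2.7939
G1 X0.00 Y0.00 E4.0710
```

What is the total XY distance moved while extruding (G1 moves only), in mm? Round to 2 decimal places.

Sum the Euclidean lengths of each G1 segment: total = 51.00 mm.

51.00 mm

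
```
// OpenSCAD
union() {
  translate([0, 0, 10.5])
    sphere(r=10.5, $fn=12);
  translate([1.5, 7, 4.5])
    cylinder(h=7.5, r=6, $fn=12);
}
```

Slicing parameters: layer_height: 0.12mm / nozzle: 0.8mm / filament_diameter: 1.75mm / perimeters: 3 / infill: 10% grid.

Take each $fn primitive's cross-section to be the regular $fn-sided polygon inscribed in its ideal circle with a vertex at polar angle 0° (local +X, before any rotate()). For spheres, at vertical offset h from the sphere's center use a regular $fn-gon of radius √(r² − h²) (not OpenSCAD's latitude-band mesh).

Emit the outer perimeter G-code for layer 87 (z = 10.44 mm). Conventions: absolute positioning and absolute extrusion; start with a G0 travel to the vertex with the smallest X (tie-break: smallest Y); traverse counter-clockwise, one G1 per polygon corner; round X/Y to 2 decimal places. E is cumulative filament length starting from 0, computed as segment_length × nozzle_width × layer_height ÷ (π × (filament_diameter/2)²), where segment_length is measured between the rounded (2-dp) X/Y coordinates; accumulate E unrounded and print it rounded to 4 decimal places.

At z = 10.44 mm: the sphere: section is a regular 12-gon, circumradius = √(r²−h²) = √(10.5²−0.06²) = 10.500; the r=6 cylinder at (1.5, 7) contributes a regular 12-gon of circumradius 6; Taking the union: the regions partially overlap (shared area 83.14 mm²), so overlapping operands fuse into one piece — 1 connected region. The outline is a single polygon with 18 vertices. Extrusion per mm of travel: 0.8 × 0.12 / (π × 0.875²) = 0.039912. Accumulating E over each segment gives final E = 2.7490.

G0 X-10.50 Y0.00 Z10.44
G1 X-9.09 Y-5.25 E0.2170
G1 X-5.25 Y-9.09 E0.4337
G1 X0.00 Y-10.50 E0.6507
G1 X5.25 Y-9.09 E0.8676
G1 X9.09 Y-5.25 E1.0844
G1 X10.50 Y0.00 E1.3013
G1 X9.09 Y5.25 E1.5183
G1 X7.47 Y6.88 E1.6100
G1 X7.50 Y7.00 E1.6150
G1 X6.70 Y10.00 E1.7389
G1 X4.50 Y12.20 E1.8631
G1 X1.50 Y13.00 E1.9870
G1 X-1.50 Y12.20 E2.1109
G1 X-3.70 Y10.00 E2.2351
G1 X-3.84 Y9.47 E2.2570
G1 X-5.25 Y9.09 E2.3153
G1 X-9.09 Y5.25 E2.5320
G1 X-10.50 Y0.00 E2.7490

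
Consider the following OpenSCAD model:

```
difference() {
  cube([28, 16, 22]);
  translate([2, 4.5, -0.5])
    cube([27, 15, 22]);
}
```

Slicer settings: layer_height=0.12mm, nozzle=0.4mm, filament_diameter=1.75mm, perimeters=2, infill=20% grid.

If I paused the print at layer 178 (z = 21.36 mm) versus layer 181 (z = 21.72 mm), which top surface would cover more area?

layer 181 (z = 21.72 mm)

Layer 178 (z = 21.36): the 28×16 cube contributes its full rectangle (area 448.00 mm²); the cube at (2, 4.5) is present — its section is the full 27×15 rectangle (area 405.00 mm²); Subtracting the remaining from the first: starting from the 28×16 cube (448.00 mm²), the 27×15 cube at (2, 4.5) partially overlaps it — only the 299.00 mm² overlap (of its 405.00 mm²) is removed, clipping the outline — area = 149.00 mm². So its area = 149.00 mm². Layer 181 (z = 21.72): the 28×16 cube contributes its full rectangle (area 448.00 mm²); the cube at (2, 4.5) is absent (z outside [-0.5, 21.5]); Taking the first minus the rest: none of the subtracted shapes is present at this height, so the 28×16 cube is unchanged — area = 448.00 mm². So its area = 448.00 mm². Layer 181 is larger (448.00 vs 149.00 mm²).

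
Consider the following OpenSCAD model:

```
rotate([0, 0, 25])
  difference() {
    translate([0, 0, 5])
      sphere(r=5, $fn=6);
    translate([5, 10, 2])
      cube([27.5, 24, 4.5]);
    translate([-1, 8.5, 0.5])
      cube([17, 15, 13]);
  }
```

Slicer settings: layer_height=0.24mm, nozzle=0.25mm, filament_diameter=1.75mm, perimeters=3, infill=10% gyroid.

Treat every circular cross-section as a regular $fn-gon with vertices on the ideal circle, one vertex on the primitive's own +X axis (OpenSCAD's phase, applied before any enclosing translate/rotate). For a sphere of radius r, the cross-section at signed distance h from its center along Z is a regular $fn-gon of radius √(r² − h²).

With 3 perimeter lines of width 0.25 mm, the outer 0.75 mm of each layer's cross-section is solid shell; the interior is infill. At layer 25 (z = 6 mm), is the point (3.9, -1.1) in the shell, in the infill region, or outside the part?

shell

At z = 6 mm: the r=5 sphere slices to a regular 6-gon of circumradius 4.899 (√(r²−h²) with h=1 from center); the cube at (5, 10) (footprint 27.5×24) is included at this height; the 17×15 cube at (-1, 8.5) contributes its full rectangle; After the difference (first − rest): starting from the r=5 sphere, the 27.5×24 cube at (5, 10) misses the remaining region (no effect); the 17×15 cube at (-1, 8.5) misses the remaining region (no effect) — 1 connected region; (whole slice rotated 25° about Z — lengths, areas and connectivity unchanged). Overall, the cross-section is a single solid region. Undo the 25° rotation: the query point maps to (3.070, -2.645) in the un-rotated model frame. The nearest boundary edge runs (4.90, 0.00)→(2.45, -4.24); distance from the point to it = 0.26 mm. The point is inside the cross-section, 0.26 mm from the nearest boundary — within the 0.75 mm shell band (3 × 0.25).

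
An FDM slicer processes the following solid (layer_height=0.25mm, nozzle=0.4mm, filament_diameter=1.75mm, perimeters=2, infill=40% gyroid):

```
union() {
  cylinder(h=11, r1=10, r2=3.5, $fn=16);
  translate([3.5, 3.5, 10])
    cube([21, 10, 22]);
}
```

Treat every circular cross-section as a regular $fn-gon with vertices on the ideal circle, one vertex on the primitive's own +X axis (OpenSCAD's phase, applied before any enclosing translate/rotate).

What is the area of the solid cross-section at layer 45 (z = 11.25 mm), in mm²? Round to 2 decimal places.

210.00 mm²

At z = 11.25 mm: the cone is not intersected at this z (z outside [0, 11]); the cube at (3.5, 3.5) (footprint 21×10) is included at this height (area 210.00 mm²); Combining (union): only the 21×10 cube at (3.5, 3.5) is present, so the union is just that shape — area = 210.00 mm². Overall, the cross-section is a single solid region. Net area = 210.00 mm².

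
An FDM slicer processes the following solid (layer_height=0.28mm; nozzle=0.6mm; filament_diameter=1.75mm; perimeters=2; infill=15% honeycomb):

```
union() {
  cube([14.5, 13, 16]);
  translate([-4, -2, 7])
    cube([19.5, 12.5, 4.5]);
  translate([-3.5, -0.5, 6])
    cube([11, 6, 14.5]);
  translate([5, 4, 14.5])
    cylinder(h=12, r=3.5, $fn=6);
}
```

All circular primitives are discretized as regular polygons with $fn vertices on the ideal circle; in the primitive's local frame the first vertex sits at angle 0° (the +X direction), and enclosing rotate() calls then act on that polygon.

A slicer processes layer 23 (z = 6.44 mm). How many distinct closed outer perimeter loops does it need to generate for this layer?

1

At z = 6.44 mm: the 14.5×13 cube contributes its full rectangle; the cube at (-4, -2) is not intersected at this z (z outside [7, 11.5]); the 11×6 cube at (-3.5, -0.5) contributes its full rectangle; the cylinder at (5, 4) is not intersected at this z (z outside [14.5, 26.5]); Merging all regions: the regions partially overlap (shared area 41.25 mm²), so overlapping operands fuse into one piece — 1 connected region. The result has 1 disconnected region.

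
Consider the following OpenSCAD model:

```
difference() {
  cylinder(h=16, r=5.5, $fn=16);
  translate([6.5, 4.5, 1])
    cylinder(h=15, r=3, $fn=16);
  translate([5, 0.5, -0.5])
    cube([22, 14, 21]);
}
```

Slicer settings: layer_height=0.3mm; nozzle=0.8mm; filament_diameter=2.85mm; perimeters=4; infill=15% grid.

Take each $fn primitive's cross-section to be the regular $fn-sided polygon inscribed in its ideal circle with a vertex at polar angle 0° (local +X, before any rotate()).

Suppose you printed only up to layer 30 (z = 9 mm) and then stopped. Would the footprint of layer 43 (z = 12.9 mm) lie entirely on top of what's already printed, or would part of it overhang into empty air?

entirely on top

Compare the two slices. At z = 9: the r=5.5 cylinder gives a regular 16-gon of circumradius 5.5 (constant along its height) (area = (16/2)·5.500²·sin(360°/16) = 92.61 mm²); the r=3 cylinder at (6.5, 4.5) contributes a regular 16-gon of circumradius 3 (area = (16/2)·3.000²·sin(360°/16) = 27.55 mm²); the cube at (5, 0.5) (footprint 22×14) is included at this height (area 308.00 mm²); Subtracting the remaining from the first: starting from the r=5.5 cylinder (92.61 mm²), the r=3 cylinder at (6.5, 4.5) partially overlaps it — only the 0.89 mm² overlap (of its 27.55 mm²) is removed, clipping the outline; the 22×14 cube at (5, 0.5) partially overlaps it — only the 0.37 mm² overlap (of its 308.00 mm²) is removed, clipping the outline — area = 91.35 mm². At z = 12.9: the r=5.5 cylinder gives a regular 16-gon of circumradius 5.5 (constant along its height) (area = (16/2)·5.500²·sin(360°/16) = 92.61 mm²); the r=3 cylinder at (6.5, 4.5) gives a regular 16-gon of circumradius 3 (constant along its height) (area = (16/2)·3.000²·sin(360°/16) = 27.55 mm²); the cube at (5, 0.5) is present — its section is the full 22×14 rectangle (area 308.00 mm²); After the difference (first − rest): starting from the r=5.5 cylinder (92.61 mm²), the r=3 cylinder at (6.5, 4.5) partially overlaps it — only the 0.89 mm² overlap (of its 27.55 mm²) is removed, clipping the outline; the 22×14 cube at (5, 0.5) partially overlaps it — only the 0.37 mm² overlap (of its 308.00 mm²) is removed, clipping the outline — area = 91.35 mm². Checking containment: the cross-section at z = 12.9 is a subset of the cross-section at z = 9.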